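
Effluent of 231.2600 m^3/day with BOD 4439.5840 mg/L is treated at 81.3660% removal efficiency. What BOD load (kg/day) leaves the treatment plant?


Load_in = volume * conc / 1000 = 231.2600 * 4439.5840 / 1000 = 1026.6982 kg/day
Removed = Load_in * eff / 100 = 1026.6982 * 81.3660 / 100 = 835.3833 kg/day
Load_out = Load_in - Removed = 1026.6982 - 835.3833 = 191.3149 kg/day


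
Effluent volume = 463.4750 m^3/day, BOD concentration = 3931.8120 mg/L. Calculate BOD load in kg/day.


Formula: BOD_load = volume * conc / 1000
Substituting: BOD_load = 463.4750 * 3931.8120 / 1000
Result: 1822.2966 kg/day


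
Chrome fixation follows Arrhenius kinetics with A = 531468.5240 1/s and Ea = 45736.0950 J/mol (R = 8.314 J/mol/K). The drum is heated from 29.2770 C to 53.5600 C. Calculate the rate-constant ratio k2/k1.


T1 = 29.2770 + 273.15 = 302.4270 K; T2 = 53.5600 + 273.15 = 326.7100 K
k1 = A * exp(-Ea/(R*T1)) = 531468.5240 * exp(-45736.0950/(8.314*302.4270)) = 0.0066948 1/s
k2 = A * exp(-Ea/(R*T2)) = 531468.5240 * exp(-45736.0950/(8.314*326.7100)) = 0.0258757 1/s
k2/k1 = 0.0258757 / 0.0066948 = 3.8650


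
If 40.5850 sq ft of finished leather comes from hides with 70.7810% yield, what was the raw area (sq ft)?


Formula: raw = finished * 100 / yield
Substituting: raw = 40.5850 * 100 / 70.7810
Result: 57.3388 sq ft


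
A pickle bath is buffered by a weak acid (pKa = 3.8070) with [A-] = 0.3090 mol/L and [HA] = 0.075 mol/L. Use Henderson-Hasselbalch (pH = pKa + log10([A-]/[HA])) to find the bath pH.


ratio = [A-] / [HA] = 0.3090 / 0.075 = 4.1200
log10(ratio) = 0.6149
pH = pKa + log10(ratio) = 3.8070 + 0.6149 = 4.4219


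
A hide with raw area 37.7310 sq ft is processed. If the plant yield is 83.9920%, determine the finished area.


Formula: finished = raw * yield / 100
Substituting: finished = 37.7310 * 83.9920 / 100
Result: 31.6910 sq ft


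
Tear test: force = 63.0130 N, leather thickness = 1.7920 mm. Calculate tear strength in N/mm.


Formula: Tear strength = force / thickness
Substituting: Tear strength = 63.0130 / 1.7920
Result: 35.1635 N/mm


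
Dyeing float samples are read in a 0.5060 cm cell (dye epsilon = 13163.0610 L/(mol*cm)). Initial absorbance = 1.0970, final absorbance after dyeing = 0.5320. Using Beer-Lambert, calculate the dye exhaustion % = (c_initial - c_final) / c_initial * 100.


c_initial = A_i / (epsilon * l) = 1.0970 / (13163.0610 * 0.5060) = 1.6470e-04 mol/L
c_final = A_f / (epsilon * l) = 0.5320 / (13163.0610 * 0.5060) = 7.9874e-05 mol/L
Exhaustion = (c_initial - c_final) / c_initial * 100 = (1.6470e-04 - 7.9874e-05) / 1.6470e-04 * 100 = 51.5041 %


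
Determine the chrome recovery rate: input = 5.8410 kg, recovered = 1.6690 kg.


Formula: Recovery = recovered / input * 100
Substituting: Recovery = 1.6690 / 5.8410 * 100
Result: 28.5739 %


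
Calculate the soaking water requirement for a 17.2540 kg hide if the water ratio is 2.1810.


Formula: Water = hide_weight * ratio
Substituting: Water = 17.2540 * 2.1810
Result: 37.6310 kg


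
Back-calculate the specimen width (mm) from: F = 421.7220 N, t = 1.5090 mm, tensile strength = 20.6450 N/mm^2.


Formula: w = F / (TS * t)
Substituting: w = 421.7220 / (20.6450 * 1.5090)
Result: 13.5370 mm


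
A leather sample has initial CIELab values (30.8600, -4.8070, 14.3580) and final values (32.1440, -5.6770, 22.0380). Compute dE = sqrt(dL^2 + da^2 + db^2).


dL = 1.2840, da = -0.8700, db = 7.6800
dE = sqrt(1.2840^2 + (-0.8700)^2 + 7.6800^2) = 7.8350


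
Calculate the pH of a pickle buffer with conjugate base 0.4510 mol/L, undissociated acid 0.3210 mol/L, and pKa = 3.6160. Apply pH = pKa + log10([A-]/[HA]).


ratio = [A-] / [HA] = 0.4510 / 0.3210 = 1.4050
log10(ratio) = 0.1477
pH = pKa + log10(ratio) = 3.6160 + 0.1477 = 3.7637


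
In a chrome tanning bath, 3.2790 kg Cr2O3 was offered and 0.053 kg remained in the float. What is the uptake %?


Formula: Uptake = (offered - residual) / offered * 100
Substituting: Uptake = (3.2790 - 0.053) / 3.2790 * 100
Result: 98.3837 %


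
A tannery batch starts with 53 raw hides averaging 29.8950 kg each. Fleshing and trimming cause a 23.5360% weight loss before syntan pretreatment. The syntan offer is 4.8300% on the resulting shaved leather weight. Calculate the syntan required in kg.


Total_raw = N * avg_wt = 53 * 29.8950 = 1584.4350 kg
Substrate = Total_raw * (1 - loss/100) = 1584.4350 * (1 - 23.5360/100) = 1211.5224 kg
Syntan = Substrate * pct / 100 = 1211.5224 * 4.8300 / 100 = 58.5165 kg


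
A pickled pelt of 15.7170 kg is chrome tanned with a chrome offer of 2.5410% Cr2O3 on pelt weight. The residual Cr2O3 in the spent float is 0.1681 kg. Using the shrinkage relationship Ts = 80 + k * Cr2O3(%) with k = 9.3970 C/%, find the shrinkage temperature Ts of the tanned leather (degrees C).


Offered = pelt * offer_pct / 100 = 15.7170 * 2.5410 / 100 = 0.3994 kg
Uptake = offered - residual = 0.3994 - 0.1681 = 0.2313 kg
Cr2O3% on pelt = uptake / pelt * 100 = 0.2313 / 15.7170 * 100 = 1.4715 %
Ts = 80 + k * Cr2O3% = 80 + 9.3970 * 1.4715 = 93.8273 C


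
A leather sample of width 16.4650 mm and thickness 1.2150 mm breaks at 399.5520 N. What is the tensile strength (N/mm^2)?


Formula: TS = force / (width * thickness)
Substituting: TS = 399.5520 / (16.4650 * 1.2150)
Result: 19.9726 N/mm^2


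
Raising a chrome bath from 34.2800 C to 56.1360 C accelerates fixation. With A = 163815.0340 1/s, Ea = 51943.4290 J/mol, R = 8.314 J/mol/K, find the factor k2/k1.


T1 = 34.2800 + 273.15 = 307.4300 K; T2 = 56.1360 + 273.15 = 329.2860 K
k1 = A * exp(-Ea/(R*T1)) = 163815.0340 * exp(-51943.4290/(8.314*307.4300)) = 2.4460e-04 1/s
k2 = A * exp(-Ea/(R*T2)) = 163815.0340 * exp(-51943.4290/(8.314*329.2860)) = 9.4247e-04 1/s
k2/k1 = 9.4247e-04 / 2.4460e-04 = 3.8531


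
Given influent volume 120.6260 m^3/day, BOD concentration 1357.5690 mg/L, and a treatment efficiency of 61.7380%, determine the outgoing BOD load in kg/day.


Load_in = volume * conc / 1000 = 120.6260 * 1357.5690 / 1000 = 163.7581 kg/day
Removed = Load_in * eff / 100 = 163.7581 * 61.7380 / 100 = 101.1010 kg/day
Load_out = Load_in - Removed = 163.7581 - 101.1010 = 62.6571 kg/day


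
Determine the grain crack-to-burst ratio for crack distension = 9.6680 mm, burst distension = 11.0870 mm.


Formula: Ratio = crack / burst
Substituting: Ratio = 9.6680 / 11.0870
Result: 0.8720


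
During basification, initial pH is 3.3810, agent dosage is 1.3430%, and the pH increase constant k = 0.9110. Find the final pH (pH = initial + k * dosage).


Formula: pH_final = pH_initial + k * base_pct
Substituting: pH_final = 3.3810 + 0.9110 * 1.3430
Result: 4.6045


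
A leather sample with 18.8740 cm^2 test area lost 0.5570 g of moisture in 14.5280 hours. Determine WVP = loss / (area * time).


Formula: WVP = loss / (area * time)
Substituting: WVP = 0.5570 / (18.8740 * 14.5280)
Result: 0.00203135 g/(cm^2*hr)


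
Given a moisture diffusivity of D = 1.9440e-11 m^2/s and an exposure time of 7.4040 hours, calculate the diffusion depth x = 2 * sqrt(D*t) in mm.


t = 7.4040 hr * 3600 = 26654.4000 s
D * t = 1.9440e-11 * 26654.4000 = 5.1816e-07
x = 2 * sqrt(D*t) = 2 * sqrt(5.1816e-07) = 0.00143967 m = 1.4397 mm


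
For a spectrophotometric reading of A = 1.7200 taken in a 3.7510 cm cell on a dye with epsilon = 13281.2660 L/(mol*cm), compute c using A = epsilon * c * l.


Formula: c = A / (epsilon * l)
Substituting: c = 1.7200 / (13281.2660 * 3.7510)
Result: 3.4526e-05 mol/L


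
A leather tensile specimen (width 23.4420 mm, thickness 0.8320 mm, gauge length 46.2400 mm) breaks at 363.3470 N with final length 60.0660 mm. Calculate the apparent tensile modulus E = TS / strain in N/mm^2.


TS = F / (w * t) = 363.3470 / (23.4420 * 0.8320) = 18.6296 N/mm^2
strain = (Lf - L0) / L0 = (60.0660 - 46.2400) / 46.2400 = 0.2990
E = TS / strain = 18.6296 / 0.2990 = 62.3053 N/mm^2


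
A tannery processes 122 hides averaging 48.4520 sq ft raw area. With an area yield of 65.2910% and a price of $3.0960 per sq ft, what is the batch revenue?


Raw_total = N * avg_area = 122 * 48.4520 = 5911.1440 sq ft
Finished = Raw_total * yield / 100 = 5911.1440 * 65.2910 / 100 = 3859.4450 sq ft
Value = Finished * price = 3859.4450 * 3.0960 = 11948.8418 $


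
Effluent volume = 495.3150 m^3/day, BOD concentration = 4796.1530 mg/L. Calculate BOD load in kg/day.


Formula: BOD_load = volume * conc / 1000
Substituting: BOD_load = 495.3150 * 4796.1530 / 1000
Result: 2375.6065 kg/day


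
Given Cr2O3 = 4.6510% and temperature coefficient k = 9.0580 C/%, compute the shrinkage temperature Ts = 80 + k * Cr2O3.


Formula: Ts = 80 + k * Cr2O3
Substituting: Ts = 80 + 9.0580 * 4.6510
Result: 122.1288 C


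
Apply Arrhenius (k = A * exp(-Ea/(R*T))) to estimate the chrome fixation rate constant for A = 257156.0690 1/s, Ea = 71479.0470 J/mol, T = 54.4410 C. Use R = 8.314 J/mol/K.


T_K = T_C + 273.15 = 54.4410 + 273.15 = 327.5910 K
exponent = -Ea / (R * T_K) = -71479.0470 / (8.314 * 327.5910) = -26.2444
k = A * exp(exponent) = 257156.0690 * exp(-26.2444) = 1.0290e-06 1/s


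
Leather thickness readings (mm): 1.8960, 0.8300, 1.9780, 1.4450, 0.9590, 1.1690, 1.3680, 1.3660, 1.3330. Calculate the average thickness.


Formula: Average = sum / n
Substituting: Average = 12.3440 / 9
Result: 1.3716 mm


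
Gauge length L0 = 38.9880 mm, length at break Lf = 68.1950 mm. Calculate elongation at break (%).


Formula: Elongation = (Lf - L0) / L0 * 100
Substituting: Elongation = (68.1950 - 38.9880) / 38.9880 * 100
Result: 74.9128 %


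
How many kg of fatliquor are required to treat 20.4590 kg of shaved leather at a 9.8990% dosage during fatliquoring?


Formula: Fat = substrate * pct / 100
Substituting: Fat = 20.4590 * 9.8990 / 100
Result: 2.0252 kg


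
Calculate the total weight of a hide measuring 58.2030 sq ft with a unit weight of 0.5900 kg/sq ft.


Formula: Weight = area * weight_per_sqft
Substituting: Weight = 58.2030 * 0.5900
Result: 34.3398 kg


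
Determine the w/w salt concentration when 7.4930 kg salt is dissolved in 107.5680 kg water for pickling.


Formula: Conc = salt / (water + salt) * 100
Substituting: Conc = 7.4930 / (107.5680 + 7.4930) * 100
Result: 6.5122 %


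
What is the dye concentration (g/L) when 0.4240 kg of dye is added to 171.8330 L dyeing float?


Formula: Conc = dye_mass(kg) / volume(L) * 1000
Substituting: Conc = 0.4240 / 171.8330 * 1000
Result: 2.4675 g/L


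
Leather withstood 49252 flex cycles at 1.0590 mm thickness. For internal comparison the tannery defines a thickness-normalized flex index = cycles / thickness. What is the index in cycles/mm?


Formula: Index = cycles / thickness
Substituting: Index = 49252 / 1.0590
Result: 46508.0264 cycles/mm


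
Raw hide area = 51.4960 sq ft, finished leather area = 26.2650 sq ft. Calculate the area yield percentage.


Formula: Yield = finished / raw * 100
Substituting: Yield = 26.2650 / 51.4960 * 100
Result: 51.0040 %


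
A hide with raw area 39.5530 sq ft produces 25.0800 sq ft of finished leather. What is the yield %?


Formula: Yield = finished / raw * 100
Substituting: Yield = 25.0800 / 39.5530 * 100
Result: 63.4086 %


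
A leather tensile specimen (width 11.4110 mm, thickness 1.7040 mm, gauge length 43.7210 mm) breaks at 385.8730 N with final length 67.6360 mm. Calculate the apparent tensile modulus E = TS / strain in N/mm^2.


TS = F / (w * t) = 385.8730 / (11.4110 * 1.7040) = 19.8450 N/mm^2
strain = (Lf - L0) / L0 = (67.6360 - 43.7210) / 43.7210 = 0.5470
E = TS / strain = 19.8450 / 0.5470 = 36.2803 N/mm^2


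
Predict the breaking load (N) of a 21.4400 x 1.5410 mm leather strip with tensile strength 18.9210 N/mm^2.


Formula: F = TS * w * t
Substituting: F = 18.9210 * 21.4400 * 1.5410
Result: 625.1317 N


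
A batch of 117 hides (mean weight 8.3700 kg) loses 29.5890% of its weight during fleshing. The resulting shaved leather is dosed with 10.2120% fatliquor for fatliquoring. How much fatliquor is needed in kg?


Total_raw = N * avg_wt = 117 * 8.3700 = 979.2900 kg
Substrate = Total_raw * (1 - loss/100) = 979.2900 * (1 - 29.5890/100) = 689.5279 kg
Fat = Substrate * pct / 100 = 689.5279 * 10.2120 / 100 = 70.4146 kg


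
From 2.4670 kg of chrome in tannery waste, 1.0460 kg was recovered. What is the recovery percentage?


Formula: Recovery = recovered / input * 100
Substituting: Recovery = 1.0460 / 2.4670 * 100
Result: 42.3997 %


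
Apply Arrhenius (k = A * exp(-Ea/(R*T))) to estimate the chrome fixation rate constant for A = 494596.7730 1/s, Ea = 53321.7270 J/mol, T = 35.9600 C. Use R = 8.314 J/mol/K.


T_K = T_C + 273.15 = 35.9600 + 273.15 = 309.1100 K
exponent = -Ea / (R * T_K) = -53321.7270 / (8.314 * 309.1100) = -20.7482
k = A * exp(exponent) = 494596.7730 * exp(-20.7482) = 4.8240e-04 1/s


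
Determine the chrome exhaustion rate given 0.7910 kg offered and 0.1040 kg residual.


Formula: Uptake = (offered - residual) / offered * 100
Substituting: Uptake = (0.7910 - 0.1040) / 0.7910 * 100
Result: 86.8521 %


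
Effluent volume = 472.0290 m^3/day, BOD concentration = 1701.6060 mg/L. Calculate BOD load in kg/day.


Formula: BOD_load = volume * conc / 1000
Substituting: BOD_load = 472.0290 * 1701.6060 / 1000
Result: 803.2074 kg/day


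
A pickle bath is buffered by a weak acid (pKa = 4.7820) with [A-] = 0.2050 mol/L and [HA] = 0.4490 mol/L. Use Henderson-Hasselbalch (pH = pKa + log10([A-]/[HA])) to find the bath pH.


ratio = [A-] / [HA] = 0.2050 / 0.4490 = 0.4566
log10(ratio) = -0.3405
pH = pKa + log10(ratio) = 4.7820 - 0.3405 = 4.4415


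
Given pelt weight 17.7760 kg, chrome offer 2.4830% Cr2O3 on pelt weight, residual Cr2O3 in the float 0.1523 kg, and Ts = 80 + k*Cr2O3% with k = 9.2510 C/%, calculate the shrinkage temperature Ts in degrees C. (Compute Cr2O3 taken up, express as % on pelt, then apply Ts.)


Offered = pelt * offer_pct / 100 = 17.7760 * 2.4830 / 100 = 0.4414 kg
Uptake = offered - residual = 0.4414 - 0.1523 = 0.2891 kg
Cr2O3% on pelt = uptake / pelt * 100 = 0.2891 / 17.7760 * 100 = 1.6262 %
Ts = 80 + k * Cr2O3% = 80 + 9.2510 * 1.6262 = 95.0442 C


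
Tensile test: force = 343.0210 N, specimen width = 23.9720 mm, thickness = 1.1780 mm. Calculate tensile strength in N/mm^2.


Formula: TS = force / (width * thickness)
Substituting: TS = 343.0210 / (23.9720 * 1.1780)
Result: 12.1471 N/mm^2


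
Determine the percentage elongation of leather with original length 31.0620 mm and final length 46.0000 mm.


Formula: Elongation = (Lf - L0) / L0 * 100
Substituting: Elongation = (46.0000 - 31.0620) / 31.0620 * 100
Result: 48.0909 %


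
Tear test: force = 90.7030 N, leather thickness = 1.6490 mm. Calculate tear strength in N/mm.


Formula: Tear strength = force / thickness
Substituting: Tear strength = 90.7030 / 1.6490
Result: 55.0049 N/mm


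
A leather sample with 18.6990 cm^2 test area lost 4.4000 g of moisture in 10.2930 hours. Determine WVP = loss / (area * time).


Formula: WVP = loss / (area * time)
Substituting: WVP = 4.4000 / (18.6990 * 10.2930)
Result: 0.0228608 g/(cm^2*hr)


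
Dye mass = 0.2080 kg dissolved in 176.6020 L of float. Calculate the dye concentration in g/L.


Formula: Conc = dye_mass(kg) / volume(L) * 1000
Substituting: Conc = 0.2080 / 176.6020 * 1000
Result: 1.1778 g/L


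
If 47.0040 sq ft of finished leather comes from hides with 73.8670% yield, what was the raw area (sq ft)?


Formula: raw = finished * 100 / yield
Substituting: raw = 47.0040 * 100 / 73.8670
Result: 63.6333 sq ft


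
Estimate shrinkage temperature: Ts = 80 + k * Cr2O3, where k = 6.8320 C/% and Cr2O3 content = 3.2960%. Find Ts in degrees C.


Formula: Ts = 80 + k * Cr2O3
Substituting: Ts = 80 + 6.8320 * 3.2960
Result: 102.5183 C


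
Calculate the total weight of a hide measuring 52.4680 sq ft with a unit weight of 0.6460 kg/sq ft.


Formula: Weight = area * weight_per_sqft
Substituting: Weight = 52.4680 * 0.6460
Result: 33.8943 kg


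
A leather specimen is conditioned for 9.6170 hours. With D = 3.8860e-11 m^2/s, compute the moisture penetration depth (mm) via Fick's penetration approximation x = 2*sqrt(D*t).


t = 9.6170 hr * 3600 = 34621.2000 s
D * t = 3.8860e-11 * 34621.2000 = 1.3454e-06
x = 2 * sqrt(D*t) = 2 * sqrt(1.3454e-06) = 0.00231981 m = 2.3198 mm


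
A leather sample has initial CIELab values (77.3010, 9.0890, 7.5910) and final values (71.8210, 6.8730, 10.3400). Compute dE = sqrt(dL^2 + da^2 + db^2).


dL = -5.4800, da = -2.2160, db = 2.7490
dE = sqrt((-5.4800)^2 + (-2.2160)^2 + 2.7490^2) = 6.5191


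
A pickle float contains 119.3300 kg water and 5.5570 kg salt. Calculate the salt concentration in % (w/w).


Formula: Conc = salt / (water + salt) * 100
Substituting: Conc = 5.5570 / (119.3300 + 5.5570) * 100
Result: 4.4496 %


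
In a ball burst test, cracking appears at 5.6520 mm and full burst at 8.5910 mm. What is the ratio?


Formula: Ratio = crack / burst
Substituting: Ratio = 5.6520 / 8.5910
Result: 0.6579


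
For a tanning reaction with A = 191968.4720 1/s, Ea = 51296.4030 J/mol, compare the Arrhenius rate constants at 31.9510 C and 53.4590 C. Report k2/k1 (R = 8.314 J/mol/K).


T1 = 31.9510 + 273.15 = 305.1010 K; T2 = 53.4590 + 273.15 = 326.6090 K
k1 = A * exp(-Ea/(R*T1)) = 191968.4720 * exp(-51296.4030/(8.314*305.1010)) = 3.1677e-04 1/s
k2 = A * exp(-Ea/(R*T2)) = 191968.4720 * exp(-51296.4030/(8.314*326.6090)) = 0.00119975 1/s
k2/k1 = 0.00119975 / 3.1677e-04 = 3.7875


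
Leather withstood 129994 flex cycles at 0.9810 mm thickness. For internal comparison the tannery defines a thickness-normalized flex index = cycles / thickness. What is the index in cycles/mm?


Formula: Index = cycles / thickness
Substituting: Index = 129994 / 0.9810
Result: 132511.7227 cycles/mm


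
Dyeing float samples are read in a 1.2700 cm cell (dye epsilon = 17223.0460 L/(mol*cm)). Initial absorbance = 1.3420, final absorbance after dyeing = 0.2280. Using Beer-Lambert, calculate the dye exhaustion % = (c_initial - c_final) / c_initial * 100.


c_initial = A_i / (epsilon * l) = 1.3420 / (17223.0460 * 1.2700) = 6.1353e-05 mol/L
c_final = A_f / (epsilon * l) = 0.2280 / (17223.0460 * 1.2700) = 1.0424e-05 mol/L
Exhaustion = (c_initial - c_final) / c_initial * 100 = (6.1353e-05 - 1.0424e-05) / 6.1353e-05 * 100 = 83.0104 %


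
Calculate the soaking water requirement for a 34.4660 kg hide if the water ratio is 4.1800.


Formula: Water = hide_weight * ratio
Substituting: Water = 34.4660 * 4.1800
Result: 144.0679 kg


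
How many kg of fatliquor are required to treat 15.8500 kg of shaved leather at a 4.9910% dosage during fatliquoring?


Formula: Fat = substrate * pct / 100
Substituting: Fat = 15.8500 * 4.9910 / 100
Result: 0.7911 kg


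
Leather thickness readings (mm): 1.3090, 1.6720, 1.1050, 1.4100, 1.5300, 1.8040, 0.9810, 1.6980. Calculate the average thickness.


Formula: Average = sum / n
Substituting: Average = 11.5090 / 8
Result: 1.4386 mm


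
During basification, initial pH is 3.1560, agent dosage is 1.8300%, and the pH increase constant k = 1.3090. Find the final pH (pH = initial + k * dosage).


Formula: pH_final = pH_initial + k * base_pct
Substituting: pH_final = 3.1560 + 1.3090 * 1.8300
Result: 5.5515


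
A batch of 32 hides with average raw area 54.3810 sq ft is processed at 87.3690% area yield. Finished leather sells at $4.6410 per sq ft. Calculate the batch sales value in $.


Raw_total = N * avg_area = 32 * 54.3810 = 1740.1920 sq ft
Finished = Raw_total * yield / 100 = 1740.1920 * 87.3690 / 100 = 1520.3883 sq ft
Value = Finished * price = 1520.3883 * 4.6410 = 7056.1223 $


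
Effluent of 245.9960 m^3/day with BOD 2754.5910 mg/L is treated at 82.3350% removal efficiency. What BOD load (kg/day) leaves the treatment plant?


Load_in = volume * conc / 1000 = 245.9960 * 2754.5910 / 1000 = 677.6184 kg/day
Removed = Load_in * eff / 100 = 677.6184 * 82.3350 / 100 = 557.9171 kg/day
Load_out = Load_in - Removed = 677.6184 - 557.9171 = 119.7013 kg/day


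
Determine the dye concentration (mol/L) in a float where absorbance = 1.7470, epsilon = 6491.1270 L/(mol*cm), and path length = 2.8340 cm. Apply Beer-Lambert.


Formula: c = A / (epsilon * l)
Substituting: c = 1.7470 / (6491.1270 * 2.8340)
Result: 9.4967e-05 mol/L


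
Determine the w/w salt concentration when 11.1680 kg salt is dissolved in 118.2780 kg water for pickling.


Formula: Conc = salt / (water + salt) * 100
Substituting: Conc = 11.1680 / (118.2780 + 11.1680) * 100
Result: 8.6275 %


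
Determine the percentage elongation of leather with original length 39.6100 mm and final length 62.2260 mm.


Formula: Elongation = (Lf - L0) / L0 * 100
Substituting: Elongation = (62.2260 - 39.6100) / 39.6100 * 100
Result: 57.0967 %


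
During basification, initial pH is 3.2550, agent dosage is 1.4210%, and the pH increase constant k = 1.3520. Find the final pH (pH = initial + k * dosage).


Formula: pH_final = pH_initial + k * base_pct
Substituting: pH_final = 3.2550 + 1.3520 * 1.4210
Result: 5.1762


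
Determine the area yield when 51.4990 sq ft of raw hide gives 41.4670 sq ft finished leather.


Formula: Yield = finished / raw * 100
Substituting: Yield = 41.4670 / 51.4990 * 100
Result: 80.5200 %


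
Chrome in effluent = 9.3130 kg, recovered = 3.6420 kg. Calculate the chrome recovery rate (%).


Formula: Recovery = recovered / input * 100
Substituting: Recovery = 3.6420 / 9.3130 * 100
Result: 39.1066 %


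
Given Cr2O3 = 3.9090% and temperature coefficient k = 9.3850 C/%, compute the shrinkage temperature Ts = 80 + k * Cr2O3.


Formula: Ts = 80 + k * Cr2O3
Substituting: Ts = 80 + 9.3850 * 3.9090
Result: 116.6860 C


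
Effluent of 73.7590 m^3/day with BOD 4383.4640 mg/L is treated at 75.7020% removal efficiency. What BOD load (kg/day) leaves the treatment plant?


Load_in = volume * conc / 1000 = 73.7590 * 4383.4640 / 1000 = 323.3199 kg/day
Removed = Load_in * eff / 100 = 323.3199 * 75.7020 / 100 = 244.7596 kg/day
Load_out = Load_in - Removed = 323.3199 - 244.7596 = 78.5603 kg/day


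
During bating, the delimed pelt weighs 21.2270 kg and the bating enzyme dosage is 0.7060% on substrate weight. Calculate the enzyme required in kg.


Formula: Enzyme = substrate * pct / 100
Substituting: Enzyme = 21.2270 * 0.7060 / 100
Result: 0.1499 kg


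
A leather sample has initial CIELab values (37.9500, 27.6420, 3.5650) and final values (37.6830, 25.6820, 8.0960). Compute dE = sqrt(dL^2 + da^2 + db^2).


dL = -0.2670, da = -1.9600, db = 4.5310
dE = sqrt((-0.2670)^2 + (-1.9600)^2 + 4.5310^2) = 4.9440


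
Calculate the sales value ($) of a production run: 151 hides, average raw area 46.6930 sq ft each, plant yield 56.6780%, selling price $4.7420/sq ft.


Raw_total = N * avg_area = 151 * 46.6930 = 7050.6430 sq ft
Finished = Raw_total * yield / 100 = 7050.6430 * 56.6780 / 100 = 3996.1634 sq ft
Value = Finished * price = 3996.1634 * 4.7420 = 18949.8070 $


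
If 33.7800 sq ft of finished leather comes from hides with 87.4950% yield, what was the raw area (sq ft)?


Formula: raw = finished * 100 / yield
Substituting: raw = 33.7800 * 100 / 87.4950
Result: 38.6079 sq ft


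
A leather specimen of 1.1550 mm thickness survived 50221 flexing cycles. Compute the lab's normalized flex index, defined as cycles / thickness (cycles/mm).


Formula: Index = cycles / thickness
Substituting: Index = 50221 / 1.1550
Result: 43481.3853 cycles/mm


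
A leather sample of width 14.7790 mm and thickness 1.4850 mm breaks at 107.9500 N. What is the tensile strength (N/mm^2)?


Formula: TS = force / (width * thickness)
Substituting: TS = 107.9500 / (14.7790 * 1.4850)
Result: 4.9187 N/mm^2


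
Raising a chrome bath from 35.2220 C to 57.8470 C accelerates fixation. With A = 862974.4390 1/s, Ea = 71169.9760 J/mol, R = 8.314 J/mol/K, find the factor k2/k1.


T1 = 35.2220 + 273.15 = 308.3720 K; T2 = 57.8470 + 273.15 = 330.9970 K
k1 = A * exp(-Ea/(R*T1)) = 862974.4390 * exp(-71169.9760/(8.314*308.3720)) = 7.5892e-07 1/s
k2 = A * exp(-Ea/(R*T2)) = 862974.4390 * exp(-71169.9760/(8.314*330.9970)) = 5.0612e-06 1/s
k2/k1 = 5.0612e-06 / 7.5892e-07 = 6.6690


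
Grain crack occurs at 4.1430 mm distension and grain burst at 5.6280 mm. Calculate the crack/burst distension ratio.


Formula: Ratio = crack / burst
Substituting: Ratio = 4.1430 / 5.6280
Result: 0.7361


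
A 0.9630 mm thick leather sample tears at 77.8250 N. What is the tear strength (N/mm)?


Formula: Tear strength = force / thickness
Substituting: Tear strength = 77.8250 / 0.9630
Result: 80.8152 N/mm


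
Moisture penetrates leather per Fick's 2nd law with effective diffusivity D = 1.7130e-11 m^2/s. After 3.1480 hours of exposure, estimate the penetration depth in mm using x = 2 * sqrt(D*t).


t = 3.1480 hr * 3600 = 11332.8000 s
D * t = 1.7130e-11 * 11332.8000 = 1.9413e-07
x = 2 * sqrt(D*t) = 2 * sqrt(1.9413e-07) = 8.8121e-04 m = 0.8812 mm


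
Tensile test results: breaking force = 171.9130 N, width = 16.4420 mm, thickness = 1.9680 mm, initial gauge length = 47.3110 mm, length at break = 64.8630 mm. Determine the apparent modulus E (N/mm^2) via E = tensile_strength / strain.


TS = F / (w * t) = 171.9130 / (16.4420 * 1.9680) = 5.3129 N/mm^2
strain = (Lf - L0) / L0 = (64.8630 - 47.3110) / 47.3110 = 0.3710
E = TS / strain = 5.3129 / 0.3710 = 14.3207 N/mm^2


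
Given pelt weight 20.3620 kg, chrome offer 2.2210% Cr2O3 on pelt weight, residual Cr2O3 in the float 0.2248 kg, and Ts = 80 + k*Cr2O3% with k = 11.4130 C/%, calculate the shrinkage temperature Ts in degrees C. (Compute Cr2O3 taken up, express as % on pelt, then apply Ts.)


Offered = pelt * offer_pct / 100 = 20.3620 * 2.2210 / 100 = 0.4522 kg
Uptake = offered - residual = 0.4522 - 0.2248 = 0.2274 kg
Cr2O3% on pelt = uptake / pelt * 100 = 0.2274 / 20.3620 * 100 = 1.1170 %
Ts = 80 + k * Cr2O3% = 80 + 11.4130 * 1.1170 = 92.7481 C


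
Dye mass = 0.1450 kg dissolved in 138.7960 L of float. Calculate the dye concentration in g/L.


Formula: Conc = dye_mass(kg) / volume(L) * 1000
Substituting: Conc = 0.1450 / 138.7960 * 1000
Result: 1.0447 g/L


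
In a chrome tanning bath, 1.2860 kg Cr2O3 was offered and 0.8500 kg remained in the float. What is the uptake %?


Formula: Uptake = (offered - residual) / offered * 100
Substituting: Uptake = (1.2860 - 0.8500) / 1.2860 * 100
Result: 33.9036 %


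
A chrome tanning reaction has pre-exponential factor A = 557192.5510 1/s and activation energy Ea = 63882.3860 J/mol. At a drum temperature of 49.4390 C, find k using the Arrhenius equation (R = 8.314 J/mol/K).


T_K = T_C + 273.15 = 49.4390 + 273.15 = 322.5890 K
exponent = -Ea / (R * T_K) = -63882.3860 / (8.314 * 322.5890) = -23.8189
k = A * exp(exponent) = 557192.5510 * exp(-23.8189) = 2.5211e-05 1/s


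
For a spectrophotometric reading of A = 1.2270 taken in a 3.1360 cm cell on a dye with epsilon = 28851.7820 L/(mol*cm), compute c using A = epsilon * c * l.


Formula: c = A / (epsilon * l)
Substituting: c = 1.2270 / (28851.7820 * 3.1360)
Result: 1.3561e-05 mol/L


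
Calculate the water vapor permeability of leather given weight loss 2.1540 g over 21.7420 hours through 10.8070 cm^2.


Formula: WVP = loss / (area * time)
Substituting: WVP = 2.1540 / (10.8070 * 21.7420)
Result: 0.00916729 g/(cm^2*hr)


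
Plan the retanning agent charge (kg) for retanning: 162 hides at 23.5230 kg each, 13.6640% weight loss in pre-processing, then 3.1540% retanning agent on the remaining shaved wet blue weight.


Total_raw = N * avg_wt = 162 * 23.5230 = 3810.7260 kg
Substrate = Total_raw * (1 - loss/100) = 3810.7260 * (1 - 13.6640/100) = 3290.0284 kg
Retan = Substrate * pct / 100 = 3290.0284 * 3.1540 / 100 = 103.7675 kg


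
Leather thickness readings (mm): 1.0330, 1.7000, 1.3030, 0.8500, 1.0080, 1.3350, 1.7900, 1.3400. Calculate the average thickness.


Formula: Average = sum / n
Substituting: Average = 10.3590 / 8
Result: 1.2949 mm


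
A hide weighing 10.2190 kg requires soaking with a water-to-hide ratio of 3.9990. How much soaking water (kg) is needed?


Formula: Water = hide_weight * ratio
Substituting: Water = 10.2190 * 3.9990
Result: 40.8658 kg


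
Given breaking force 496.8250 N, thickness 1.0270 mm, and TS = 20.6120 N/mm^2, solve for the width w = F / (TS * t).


Formula: w = F / (TS * t)
Substituting: w = 496.8250 / (20.6120 * 1.0270)
Result: 23.4700 mm


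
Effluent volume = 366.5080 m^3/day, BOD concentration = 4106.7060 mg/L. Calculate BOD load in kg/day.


Formula: BOD_load = volume * conc / 1000
Substituting: BOD_load = 366.5080 * 4106.7060 / 1000
Result: 1505.1406 kg/day


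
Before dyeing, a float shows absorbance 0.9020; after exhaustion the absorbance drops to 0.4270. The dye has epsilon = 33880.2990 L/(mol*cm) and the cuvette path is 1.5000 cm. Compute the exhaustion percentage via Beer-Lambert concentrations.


c_initial = A_i / (epsilon * l) = 0.9020 / (33880.2990 * 1.5000) = 1.7749e-05 mol/L
c_final = A_f / (epsilon * l) = 0.4270 / (33880.2990 * 1.5000) = 8.4021e-06 mol/L
Exhaustion = (c_initial - c_final) / c_initial * 100 = (1.7749e-05 - 8.4021e-06) / 1.7749e-05 * 100 = 52.6608 %


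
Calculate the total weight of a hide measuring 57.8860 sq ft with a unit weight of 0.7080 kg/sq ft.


Formula: Weight = area * weight_per_sqft
Substituting: Weight = 57.8860 * 0.7080
Result: 40.9833 kg


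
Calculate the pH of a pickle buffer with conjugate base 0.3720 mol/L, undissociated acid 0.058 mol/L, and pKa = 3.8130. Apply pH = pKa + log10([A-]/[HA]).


ratio = [A-] / [HA] = 0.3720 / 0.058 = 6.4138
log10(ratio) = 0.8071
pH = pKa + log10(ratio) = 3.8130 + 0.8071 = 4.6201


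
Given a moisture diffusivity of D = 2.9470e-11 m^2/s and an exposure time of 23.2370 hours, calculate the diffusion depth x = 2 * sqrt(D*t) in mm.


t = 23.2370 hr * 3600 = 83653.2000 s
D * t = 2.9470e-11 * 83653.2000 = 2.4653e-06
x = 2 * sqrt(D*t) = 2 * sqrt(2.4653e-06) = 0.00314023 m = 3.1402 mm


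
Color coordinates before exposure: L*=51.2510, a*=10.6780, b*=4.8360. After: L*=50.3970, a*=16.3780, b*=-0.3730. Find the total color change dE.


dL = -0.8540, da = 5.7000, db = -5.2090
dE = sqrt((-0.8540)^2 + 5.7000^2 + (-5.2090)^2) = 7.7687


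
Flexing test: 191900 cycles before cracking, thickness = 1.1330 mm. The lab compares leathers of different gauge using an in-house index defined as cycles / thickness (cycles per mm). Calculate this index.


Formula: Index = cycles / thickness
Substituting: Index = 191900 / 1.1330
Result: 169373.3451 cycles/mm


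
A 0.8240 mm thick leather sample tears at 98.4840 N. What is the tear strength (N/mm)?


Formula: Tear strength = force / thickness
Substituting: Tear strength = 98.4840 / 0.8240
Result: 119.5194 N/mm


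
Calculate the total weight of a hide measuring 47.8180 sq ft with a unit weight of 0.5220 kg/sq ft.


Formula: Weight = area * weight_per_sqft
Substituting: Weight = 47.8180 * 0.5220
Result: 24.9610 kg


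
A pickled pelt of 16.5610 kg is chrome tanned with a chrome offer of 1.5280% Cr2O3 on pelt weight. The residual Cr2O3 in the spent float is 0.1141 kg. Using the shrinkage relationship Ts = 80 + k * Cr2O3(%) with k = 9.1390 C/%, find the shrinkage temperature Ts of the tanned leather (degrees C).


Offered = pelt * offer_pct / 100 = 16.5610 * 1.5280 / 100 = 0.2531 kg
Uptake = offered - residual = 0.2531 - 0.1141 = 0.1390 kg
Cr2O3% on pelt = uptake / pelt * 100 = 0.1390 / 16.5610 * 100 = 0.8390 %
Ts = 80 + k * Cr2O3% = 80 + 9.1390 * 0.8390 = 87.6679 C


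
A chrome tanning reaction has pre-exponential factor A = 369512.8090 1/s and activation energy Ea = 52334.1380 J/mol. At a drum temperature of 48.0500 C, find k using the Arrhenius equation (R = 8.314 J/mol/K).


T_K = T_C + 273.15 = 48.0500 + 273.15 = 321.2000 K
exponent = -Ea / (R * T_K) = -52334.1380 / (8.314 * 321.2000) = -19.5974
k = A * exp(exponent) = 369512.8090 * exp(-19.5974) = 0.00113911 1/s


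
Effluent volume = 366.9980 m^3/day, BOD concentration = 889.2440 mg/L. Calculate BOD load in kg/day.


Formula: BOD_load = volume * conc / 1000
Substituting: BOD_load = 366.9980 * 889.2440 / 1000
Result: 326.3508 kg/day


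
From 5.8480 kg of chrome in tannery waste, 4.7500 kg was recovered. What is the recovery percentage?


Formula: Recovery = recovered / input * 100
Substituting: Recovery = 4.7500 / 5.8480 * 100
Result: 81.2244 %


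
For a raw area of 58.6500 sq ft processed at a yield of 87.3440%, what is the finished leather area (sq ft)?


Formula: finished = raw * yield / 100
Substituting: finished = 58.6500 * 87.3440 / 100
Result: 51.2273 sq ft


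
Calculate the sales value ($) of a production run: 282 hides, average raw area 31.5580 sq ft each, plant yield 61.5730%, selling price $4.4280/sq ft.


Raw_total = N * avg_area = 282 * 31.5580 = 8899.3560 sq ft
Finished = Raw_total * yield / 100 = 8899.3560 * 61.5730 / 100 = 5479.6005 sq ft
Value = Finished * price = 5479.6005 * 4.4280 = 24263.6709 $


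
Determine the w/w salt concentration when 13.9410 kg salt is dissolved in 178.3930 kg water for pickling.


Formula: Conc = salt / (water + salt) * 100
Substituting: Conc = 13.9410 / (178.3930 + 13.9410) * 100
Result: 7.2483 %


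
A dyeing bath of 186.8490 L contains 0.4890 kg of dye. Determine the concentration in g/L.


Formula: Conc = dye_mass(kg) / volume(L) * 1000
Substituting: Conc = 0.4890 / 186.8490 * 1000
Result: 2.6171 g/L


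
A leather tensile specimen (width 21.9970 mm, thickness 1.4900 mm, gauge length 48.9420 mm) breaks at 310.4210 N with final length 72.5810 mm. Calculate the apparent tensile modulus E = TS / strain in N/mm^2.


TS = F / (w * t) = 310.4210 / (21.9970 * 1.4900) = 9.4711 N/mm^2
strain = (Lf - L0) / L0 = (72.5810 - 48.9420) / 48.9420 = 0.4830
E = TS / strain = 9.4711 / 0.4830 = 19.6089 N/mm^2


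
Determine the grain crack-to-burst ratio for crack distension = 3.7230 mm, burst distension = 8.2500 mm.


Formula: Ratio = crack / burst
Substituting: Ratio = 3.7230 / 8.2500
Result: 0.4513


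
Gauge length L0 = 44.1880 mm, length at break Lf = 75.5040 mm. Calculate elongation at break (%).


Formula: Elongation = (Lf - L0) / L0 * 100
Substituting: Elongation = (75.5040 - 44.1880) / 44.1880 * 100
Result: 70.8699 %


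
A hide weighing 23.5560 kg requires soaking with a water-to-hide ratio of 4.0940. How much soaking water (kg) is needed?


Formula: Water = hide_weight * ratio
Substituting: Water = 23.5560 * 4.0940
Result: 96.4383 kg


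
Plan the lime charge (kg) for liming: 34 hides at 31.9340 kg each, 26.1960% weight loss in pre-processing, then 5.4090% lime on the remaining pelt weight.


Total_raw = N * avg_wt = 34 * 31.9340 = 1085.7560 kg
Substrate = Total_raw * (1 - loss/100) = 1085.7560 * (1 - 26.1960/100) = 801.3314 kg
Lime = Substrate * pct / 100 = 801.3314 * 5.4090 / 100 = 43.3440 kg


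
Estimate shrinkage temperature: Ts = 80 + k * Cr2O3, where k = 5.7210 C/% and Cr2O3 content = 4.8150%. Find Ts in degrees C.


Formula: Ts = 80 + k * Cr2O3
Substituting: Ts = 80 + 5.7210 * 4.8150
Result: 107.5466 C


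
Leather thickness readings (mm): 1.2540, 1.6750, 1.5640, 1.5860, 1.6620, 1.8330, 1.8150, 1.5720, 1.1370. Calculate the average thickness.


Formula: Average = sum / n
Substituting: Average = 14.0980 / 9
Result: 1.5664 mm


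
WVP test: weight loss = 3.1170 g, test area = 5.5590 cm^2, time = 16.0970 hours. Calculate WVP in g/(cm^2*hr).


Formula: WVP = loss / (area * time)
Substituting: WVP = 3.1170 / (5.5590 * 16.0970)
Result: 0.0348333 g/(cm^2*hr)


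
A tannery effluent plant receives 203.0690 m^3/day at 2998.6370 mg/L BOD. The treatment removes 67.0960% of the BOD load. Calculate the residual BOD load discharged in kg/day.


Load_in = volume * conc / 1000 = 203.0690 * 2998.6370 / 1000 = 608.9302 kg/day
Removed = Load_in * eff / 100 = 608.9302 * 67.0960 / 100 = 408.5678 kg/day
Load_out = Load_in - Removed = 608.9302 - 408.5678 = 200.3624 kg/day


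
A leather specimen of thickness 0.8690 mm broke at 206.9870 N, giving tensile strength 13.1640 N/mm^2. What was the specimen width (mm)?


Formula: w = F / (TS * t)
Substituting: w = 206.9870 / (13.1640 * 0.8690)
Result: 18.0940 mm


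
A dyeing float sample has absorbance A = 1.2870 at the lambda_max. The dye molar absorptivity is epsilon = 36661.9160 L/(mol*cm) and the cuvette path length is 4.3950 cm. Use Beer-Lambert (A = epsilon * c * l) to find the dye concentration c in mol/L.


Formula: c = A / (epsilon * l)
Substituting: c = 1.2870 / (36661.9160 * 4.3950)
Result: 7.9874e-06 mol/L


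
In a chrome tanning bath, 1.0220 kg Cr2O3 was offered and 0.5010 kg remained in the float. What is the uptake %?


Formula: Uptake = (offered - residual) / offered * 100
Substituting: Uptake = (1.0220 - 0.5010) / 1.0220 * 100
Result: 50.9785 %


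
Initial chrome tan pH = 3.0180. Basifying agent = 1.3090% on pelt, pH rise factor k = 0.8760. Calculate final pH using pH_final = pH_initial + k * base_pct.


Formula: pH_final = pH_initial + k * base_pct
Substituting: pH_final = 3.0180 + 0.8760 * 1.3090
Result: 4.1647


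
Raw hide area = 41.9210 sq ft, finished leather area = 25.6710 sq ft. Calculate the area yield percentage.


Formula: Yield = finished / raw * 100
Substituting: Yield = 25.6710 / 41.9210 * 100
Result: 61.2366 %


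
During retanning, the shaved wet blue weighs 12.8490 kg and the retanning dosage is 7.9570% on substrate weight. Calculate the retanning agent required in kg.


Formula: Retan = substrate * pct / 100
Substituting: Retan = 12.8490 * 7.9570 / 100
Result: 1.0224 kg


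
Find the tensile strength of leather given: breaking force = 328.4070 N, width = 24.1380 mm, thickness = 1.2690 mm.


Formula: TS = force / (width * thickness)
Substituting: TS = 328.4070 / (24.1380 * 1.2690)
Result: 10.7214 N/mm^2


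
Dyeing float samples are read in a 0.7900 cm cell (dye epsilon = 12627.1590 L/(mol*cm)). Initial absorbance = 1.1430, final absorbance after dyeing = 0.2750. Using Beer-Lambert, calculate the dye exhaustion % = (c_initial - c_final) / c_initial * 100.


c_initial = A_i / (epsilon * l) = 1.1430 / (12627.1590 * 0.7900) = 1.1458e-04 mol/L
c_final = A_f / (epsilon * l) = 0.2750 / (12627.1590 * 0.7900) = 2.7568e-05 mol/L
Exhaustion = (c_initial - c_final) / c_initial * 100 = (1.1458e-04 - 2.7568e-05) / 1.1458e-04 * 100 = 75.9405 %


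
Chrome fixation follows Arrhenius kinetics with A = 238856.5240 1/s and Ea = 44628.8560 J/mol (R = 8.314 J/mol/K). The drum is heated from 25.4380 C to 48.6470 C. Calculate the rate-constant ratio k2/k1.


T1 = 25.4380 + 273.15 = 298.5880 K; T2 = 48.6470 + 273.15 = 321.7970 K
k1 = A * exp(-Ea/(R*T1)) = 238856.5240 * exp(-44628.8560/(8.314*298.5880)) = 0.00371993 1/s
k2 = A * exp(-Ea/(R*T2)) = 238856.5240 * exp(-44628.8560/(8.314*321.7970)) = 0.0136033 1/s
k2/k1 = 0.0136033 / 0.00371993 = 3.6569


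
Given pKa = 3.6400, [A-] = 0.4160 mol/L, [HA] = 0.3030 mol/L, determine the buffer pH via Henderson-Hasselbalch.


ratio = [A-] / [HA] = 0.4160 / 0.3030 = 1.3729
log10(ratio) = 0.1377
pH = pKa + log10(ratio) = 3.6400 + 0.1377 = 3.7777


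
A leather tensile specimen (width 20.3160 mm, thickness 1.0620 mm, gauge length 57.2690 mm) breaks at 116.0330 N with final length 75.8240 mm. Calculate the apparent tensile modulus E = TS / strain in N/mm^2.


TS = F / (w * t) = 116.0330 / (20.3160 * 1.0620) = 5.3780 N/mm^2
strain = (Lf - L0) / L0 = (75.8240 - 57.2690) / 57.2690 = 0.3240
E = TS / strain = 5.3780 / 0.3240 = 16.5988 N/mm^2


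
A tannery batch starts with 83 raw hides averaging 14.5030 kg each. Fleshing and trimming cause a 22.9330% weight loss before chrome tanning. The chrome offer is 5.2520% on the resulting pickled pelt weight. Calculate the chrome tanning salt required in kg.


Total_raw = N * avg_wt = 83 * 14.5030 = 1203.7490 kg
Substrate = Total_raw * (1 - loss/100) = 1203.7490 * (1 - 22.9330/100) = 927.6932 kg
Chrome = Substrate * pct / 100 = 927.6932 * 5.2520 / 100 = 48.7224 kg
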